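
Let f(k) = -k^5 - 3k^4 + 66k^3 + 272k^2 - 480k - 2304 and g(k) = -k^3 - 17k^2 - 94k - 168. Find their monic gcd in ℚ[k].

Repeated division with remainder:
  -k^5 - 3k^4 + 66k^3 + 272k^2 - 480k - 2304 = (k^2 - 14k + 78)(-k^3 - 17k^2 - 94k - 168) + (450k^2 + 4500k + 10800)
  -k^3 - 17k^2 - 94k - 168 = (-(1/450)k - 7/450)(450k^2 + 4500k + 10800) + (0)
Last nonzero remainder: 450k^2 + 4500k + 10800. Dividing through by 450 gives the monic gcd k^2 + 10k + 24.

k^2 + 10k + 24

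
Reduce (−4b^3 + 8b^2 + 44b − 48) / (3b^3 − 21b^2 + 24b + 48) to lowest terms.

(−4b^2 − 8b + 12)/(3b^2 − 9b − 12)

Apply the Euclidean algorithm:
  −4b^3 + 8b^2 + 44b − 48 = (−4/3)(3b^3 − 21b^2 + 24b + 48) + (−20b^2 + 76b + 16)
  3b^3 − 21b^2 + 24b + 48 = (−(3/20)b + 12/25)(−20b^2 + 76b + 16) + (−(252/25)b + 1008/25)
  −20b^2 + 76b + 16 = ((125/63)b + 25/63)(−(252/25)b + 1008/25) + (0)
Last nonzero remainder: −(252/25)b + 1008/25. Dividing through by −252/25 gives the monic gcd b − 4.
Cancel b − 4 from numerator and denominator to get the reduced form.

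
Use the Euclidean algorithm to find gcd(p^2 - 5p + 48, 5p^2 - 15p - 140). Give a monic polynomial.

1

Apply the Euclidean algorithm:
  p^2 - 5p + 48 = (1/5)(5p^2 - 15p - 140) + (-2p + 76)
  5p^2 - 15p - 140 = (-(5/2)p - 175/2)(-2p + 76) + (6510)
  -2p + 76 = (-(1/3255)p + 38/3255)(6510) + (0)
The last nonzero remainder is the constant 6510, so the polynomials are coprime and gcd = 1.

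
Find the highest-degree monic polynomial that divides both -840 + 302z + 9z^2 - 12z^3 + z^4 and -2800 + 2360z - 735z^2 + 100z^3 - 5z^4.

28 - 11z + z^2

Apply the Euclidean algorithm:
  z^4 - 12z^3 + 9z^2 + 302z - 840 = (-1/5)(-5z^4 + 100z^3 - 735z^2 + 2360z - 2800) + (8z^3 - 138z^2 + 774z - 1400)
  -5z^4 + 100z^3 - 735z^2 + 2360z - 2800 = (-(5/8)z + 55/32)(8z^3 - 138z^2 + 774z - 1400) + (-(225/16)z^2 + (2475/16)z - 1575/4)
  8z^3 - 138z^2 + 774z - 1400 = (-(128/225)z + 32/9)(-(225/16)z^2 + (2475/16)z - 1575/4) + (0)
Last nonzero remainder: -(225/16)z^2 + (2475/16)z - 1575/4. Dividing through by -225/16 gives the monic gcd z^2 - 11z + 28.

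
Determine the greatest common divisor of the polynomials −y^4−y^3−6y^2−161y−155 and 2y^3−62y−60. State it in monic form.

Apply the Euclidean algorithm:
  −y^4−y^3−6y^2−161y−155 = (−(1/2)y−1/2)(2y^3−62y−60) + (−37y^2−222y−185)
  2y^3−62y−60 = (−(2/37)y+12/37)(−37y^2−222y−185) + (0)
Last nonzero remainder: −37y^2−222y−185. Dividing through by −37 gives the monic gcd y^2+6y+5.

y^2+6y+5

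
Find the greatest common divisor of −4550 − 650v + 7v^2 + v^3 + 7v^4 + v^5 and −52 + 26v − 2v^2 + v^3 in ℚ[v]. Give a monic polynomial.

Apply the Euclidean algorithm:
  v^5 + 7v^4 + v^3 + 7v^2 − 650v − 4550 = (v^2 + 9v − 7)(v^3 − 2v^2 + 26v − 52) + (−189v^2 − 4914)
  v^3 − 2v^2 + 26v − 52 = (−(1/189)v + 2/189)(−189v^2 − 4914) + (0)
Last nonzero remainder: −189v^2 − 4914. Dividing through by −189 gives the monic gcd v^2 + 26.

26 + v^2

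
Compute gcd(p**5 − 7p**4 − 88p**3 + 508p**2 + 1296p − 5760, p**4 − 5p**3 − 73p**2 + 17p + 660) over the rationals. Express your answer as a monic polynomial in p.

By polynomial division,
  p**5 − 7p**4 − 88p**3 + 508p**2 + 1296p − 5760 = (p − 2)(p**4 − 5p**3 − 73p**2 + 17p + 660) + (−25p**3 + 345p**2 + 670p − 4440)
  p**4 − 5p**3 − 73p**2 + 17p + 660 = (−(1/25)p − 44/125)(−25p**3 + 345p**2 + 670p − 4440) + ((1881/25)p**2 + (1881/25)p − 22572/25)
  −25p**3 + 345p**2 + 670p − 4440 = (−(625/1881)p + 9250/1881)((1881/25)p**2 + (1881/25)p − 22572/25) + (0)
Last nonzero remainder: (1881/25)p**2 + (1881/25)p − 22572/25. Dividing through by 1881/25 gives the monic gcd p**2 + p − 12.

p**2 + p − 12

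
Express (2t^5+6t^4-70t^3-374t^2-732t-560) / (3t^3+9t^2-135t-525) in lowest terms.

Apply the Euclidean algorithm:
  2t^5+6t^4-70t^3-374t^2-732t-560 = ((2/3)t^2+20/3)(3t^3+9t^2-135t-525) + (-84t^2+168t+2940)
  3t^3+9t^2-135t-525 = (-(1/28)t-5/28)(-84t^2+168t+2940) + (0)
Last nonzero remainder: -84t^2+168t+2940. Dividing through by -84 gives the monic gcd t^2-2t-35.
Cancel t^2-2t-35 from numerator and denominator to get the reduced form.

(2t^3+10t^2+20t+16)/(3t+15)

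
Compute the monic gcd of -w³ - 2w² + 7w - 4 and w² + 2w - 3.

w - 1

By polynomial division,
  -w³ - 2w² + 7w - 4 = (-w)(w² + 2w - 3) + (4w - 4)
  w² + 2w - 3 = ((1/4)w + 3/4)(4w - 4) + (0)
Last nonzero remainder: 4w - 4. Dividing through by 4 gives the monic gcd w - 1.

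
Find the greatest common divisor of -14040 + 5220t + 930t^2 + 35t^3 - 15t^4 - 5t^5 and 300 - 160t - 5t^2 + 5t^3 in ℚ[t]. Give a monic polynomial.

Repeated division with remainder:
  -5t^5 - 15t^4 + 35t^3 + 930t^2 + 5220t - 14040 = (-t^2 - 4t - 29)(5t^3 - 5t^2 - 160t + 300) + (445t^2 + 1780t - 5340)
  5t^3 - 5t^2 - 160t + 300 = ((1/89)t - 5/89)(445t^2 + 1780t - 5340) + (0)
Last nonzero remainder: 445t^2 + 1780t - 5340. Dividing through by 445 gives the monic gcd t^2 + 4t - 12.

-12 + 4t + t^2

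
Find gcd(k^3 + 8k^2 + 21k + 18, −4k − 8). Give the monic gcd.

k + 2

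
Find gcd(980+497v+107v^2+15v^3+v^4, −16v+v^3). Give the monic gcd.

Euclidean algorithm in ℚ[v]:
  v^4+15v^3+107v^2+497v+980 = (v+15)(v^3−16v) + (123v^2+737v+980)
  v^3−16v = ((1/123)v−737/15129)(123v^2+737v+980) + ((180565/15129)v+722260/15129)
  123v^2+737v+980 = ((1860867/180565)v+15129/737)((180565/15129)v+722260/15129) + (0)
Last nonzero remainder: (180565/15129)v+722260/15129. Dividing through by 180565/15129 gives the monic gcd v+4.

4+v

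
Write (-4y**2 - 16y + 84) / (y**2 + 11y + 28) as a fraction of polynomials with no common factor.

By polynomial division,
  -4y**2 - 16y + 84 = (-4)(y**2 + 11y + 28) + (28y + 196)
  y**2 + 11y + 28 = ((1/28)y + 1/7)(28y + 196) + (0)
Last nonzero remainder: 28y + 196. Dividing through by 28 gives the monic gcd y + 7.
Cancel y + 7 from numerator and denominator to get the reduced form.

(-4y + 12)/(y + 4)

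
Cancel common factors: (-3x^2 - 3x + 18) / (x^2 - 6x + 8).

(-3x - 9)/(x - 4)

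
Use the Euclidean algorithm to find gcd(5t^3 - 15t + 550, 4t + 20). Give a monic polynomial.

t + 5

Apply the Euclidean algorithm:
  5t^3 - 15t + 550 = ((5/4)t^2 - (25/4)t + 55/2)(4t + 20) + (0)
Last nonzero remainder: 4t + 20. Dividing through by 4 gives the monic gcd t + 5.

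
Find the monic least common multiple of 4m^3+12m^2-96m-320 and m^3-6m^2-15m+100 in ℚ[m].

m^4-2m^3-39m^2+40m+400

Repeated division with remainder:
  4m^3+12m^2-96m-320 = (4)(m^3-6m^2-15m+100) + (36m^2-36m-720)
  m^3-6m^2-15m+100 = ((1/36)m-5/36)(36m^2-36m-720) + (0)
Last nonzero remainder: 36m^2-36m-720. Dividing through by 36 gives the monic gcd m^2-m-20.
Then lcm(f, g) = f·g / gcd(f, g); expanding and making the result monic gives the answer.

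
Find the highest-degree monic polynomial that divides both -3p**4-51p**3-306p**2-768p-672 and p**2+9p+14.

p**2+9p+14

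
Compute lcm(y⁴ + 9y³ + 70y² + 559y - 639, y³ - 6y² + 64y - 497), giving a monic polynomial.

Euclidean algorithm in ℚ[y]:
  y⁴ + 9y³ + 70y² + 559y - 639 = (y + 15)(y³ - 6y² + 64y - 497) + (96y² + 96y + 6816)
  y³ - 6y² + 64y - 497 = ((1/96)y - 7/96)(96y² + 96y + 6816) + (0)
Last nonzero remainder: 96y² + 96y + 6816. Dividing through by 96 gives the monic gcd y² + y + 71.
Then lcm(f, g) = f·g / gcd(f, g); expanding and making the result monic gives the answer.

y⁵ + 2y⁴ + 7y³ + 69y² - 4552y + 4473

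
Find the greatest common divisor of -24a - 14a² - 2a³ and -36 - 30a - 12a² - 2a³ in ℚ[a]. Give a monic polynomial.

By polynomial division,
  -2a³ - 14a² - 24a = (-2a³ - 12a² - 30a - 36) + (-2a² + 6a + 36)
  -2a³ - 12a² - 30a - 36 = (a + 9)(-2a² + 6a + 36) + (-120a - 360)
  -2a² + 6a + 36 = ((1/60)a - 1/10)(-120a - 360) + (0)
Last nonzero remainder: -120a - 360. Dividing through by -120 gives the monic gcd a + 3.

3 + a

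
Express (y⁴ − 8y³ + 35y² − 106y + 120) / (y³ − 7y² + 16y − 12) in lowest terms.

By polynomial division,
  y⁴ − 8y³ + 35y² − 106y + 120 = (y − 1)(y³ − 7y² + 16y − 12) + (12y² − 78y + 108)
  y³ − 7y² + 16y − 12 = ((1/12)y − 1/24)(12y² − 78y + 108) + ((15/4)y − 15/2)
  12y² − 78y + 108 = ((16/5)y − 72/5)((15/4)y − 15/2) + (0)
Last nonzero remainder: (15/4)y − 15/2. Dividing through by 15/4 gives the monic gcd y − 2.
Cancel y − 2 from numerator and denominator to get the reduced form.

(y³ − 6y² + 23y − 60)/(y² − 5y + 6)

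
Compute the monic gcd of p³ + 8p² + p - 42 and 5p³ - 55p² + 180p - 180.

p - 2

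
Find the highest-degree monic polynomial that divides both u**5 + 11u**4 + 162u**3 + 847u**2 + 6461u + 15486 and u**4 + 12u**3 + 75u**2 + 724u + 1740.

Repeated division with remainder:
  u**5 + 11u**4 + 162u**3 + 847u**2 + 6461u + 15486 = (u - 1)(u**4 + 12u**3 + 75u**2 + 724u + 1740) + (99u**3 + 198u**2 + 5445u + 17226)
  u**4 + 12u**3 + 75u**2 + 724u + 1740 = ((1/99)u + 10/99)(99u**3 + 198u**2 + 5445u + 17226) + (0)
Last nonzero remainder: 99u**3 + 198u**2 + 5445u + 17226. Dividing through by 99 gives the monic gcd u**3 + 2u**2 + 55u + 174.

u**3 + 2u**2 + 55u + 174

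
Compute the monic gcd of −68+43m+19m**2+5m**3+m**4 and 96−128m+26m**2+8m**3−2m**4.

Euclidean algorithm in ℚ[m]:
  m**4+5m**3+19m**2+43m−68 = (−1/2)(−2m**4+8m**3+26m**2−128m+96) + (9m**3+32m**2−21m−20)
  −2m**4+8m**3+26m**2−128m+96 = (−(2/9)m+136/81)(9m**3+32m**2−21m−20) + (−(2624/81)m**2−(2624/27)m+10496/81)
  9m**3+32m**2−21m−20 = (−(729/2624)m−405/2624)(−(2624/81)m**2−(2624/27)m+10496/81) + (0)
Last nonzero remainder: −(2624/81)m**2−(2624/27)m+10496/81. Dividing through by −2624/81 gives the monic gcd m**2+3m−4.

−4+3m+m**2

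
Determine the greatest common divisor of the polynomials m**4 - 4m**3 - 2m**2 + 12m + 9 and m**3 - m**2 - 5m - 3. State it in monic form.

By polynomial division,
  m**4 - 4m**3 - 2m**2 + 12m + 9 = (m - 3)(m**3 - m**2 - 5m - 3) + (0)
The last nonzero remainder m**3 - m**2 - 5m - 3 is already monic.

m**3 - m**2 - 5m - 3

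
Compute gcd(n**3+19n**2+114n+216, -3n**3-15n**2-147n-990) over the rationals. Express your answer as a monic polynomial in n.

n+6

Repeated division with remainder:
  n**3+19n**2+114n+216 = (-1/3)(-3n**3-15n**2-147n-990) + (14n**2+65n-114)
  -3n**3-15n**2-147n-990 = (-(3/14)n-15/196)(14n**2+65n-114) + (-(32625/196)n-97875/98)
  14n**2+65n-114 = (-(2744/32625)n+3724/32625)(-(32625/196)n-97875/98) + (0)
Last nonzero remainder: -(32625/196)n-97875/98. Dividing through by -32625/196 gives the monic gcd n+6.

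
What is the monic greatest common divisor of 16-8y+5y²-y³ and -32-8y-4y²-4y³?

4-y+y²

By polynomial division,
  -y³+5y²-8y+16 = (1/4)(-4y³-4y²-8y-32) + (6y²-6y+24)
  -4y³-4y²-8y-32 = (-(2/3)y-4/3)(6y²-6y+24) + (0)
Last nonzero remainder: 6y²-6y+24. Dividing through by 6 gives the monic gcd y²-y+4.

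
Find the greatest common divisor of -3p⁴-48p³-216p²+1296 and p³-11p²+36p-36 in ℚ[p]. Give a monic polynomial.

By polynomial division,
  -3p⁴-48p³-216p²+1296 = (-3p-81)(p³-11p²+36p-36) + (-999p²+2808p-1620)
  p³-11p²+36p-36 = (-(1/999)p+101/12321)(-999p²+2808p-1620) + ((15552/1369)p-31104/1369)
  -999p²+2808p-1620 = (-(50653/576)p+6845/96)((15552/1369)p-31104/1369) + (0)
Last nonzero remainder: (15552/1369)p-31104/1369. Dividing through by 15552/1369 gives the monic gcd p-2.

p-2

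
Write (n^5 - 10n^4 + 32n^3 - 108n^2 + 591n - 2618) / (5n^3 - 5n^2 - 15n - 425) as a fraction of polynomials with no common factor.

(n^3 - 14n^2 + 71n - 154)/(5n - 25)

Apply the Euclidean algorithm:
  n^5 - 10n^4 + 32n^3 - 108n^2 + 591n - 2618 = ((1/5)n^2 - (9/5)n + 26/5)(5n^3 - 5n^2 - 15n - 425) + (-24n^2 - 96n - 408)
  5n^3 - 5n^2 - 15n - 425 = (-(5/24)n + 25/24)(-24n^2 - 96n - 408) + (0)
Last nonzero remainder: -24n^2 - 96n - 408. Dividing through by -24 gives the monic gcd n^2 + 4n + 17.
Cancel n^2 + 4n + 17 from numerator and denominator to get the reduced form.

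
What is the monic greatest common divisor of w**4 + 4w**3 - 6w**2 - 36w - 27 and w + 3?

By polynomial division,
  w**4 + 4w**3 - 6w**2 - 36w - 27 = (w**3 + w**2 - 9w - 9)(w + 3) + (0)
The last nonzero remainder w + 3 is already monic.

w + 3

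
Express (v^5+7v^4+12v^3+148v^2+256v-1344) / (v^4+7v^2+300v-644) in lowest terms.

(v^3+2v^2+16v+96)/(v^2-5v+46)

Euclidean algorithm in ℚ[v]:
  v^5+7v^4+12v^3+148v^2+256v-1344 = (v+7)(v^4+7v^2+300v-644) + (5v^3-201v^2-1200v+3164)
  v^4+7v^2+300v-644 = ((1/5)v+201/25)(5v^3-201v^2-1200v+3164) + ((46576/25)v^2+(46576/5)v-652064/25)
  5v^3-201v^2-1200v+3164 = ((125/46576)v-2825/23288)((46576/25)v^2+(46576/5)v-652064/25) + (0)
Last nonzero remainder: (46576/25)v^2+(46576/5)v-652064/25. Dividing through by 46576/25 gives the monic gcd v^2+5v-14.
Cancel v^2+5v-14 from numerator and denominator to get the reduced form.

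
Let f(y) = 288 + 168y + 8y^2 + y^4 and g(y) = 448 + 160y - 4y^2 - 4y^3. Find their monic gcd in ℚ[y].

Euclidean algorithm in ℚ[y]:
  y^4 + 8y^2 + 168y + 288 = (-(1/4)y + 1/4)(-4y^3 - 4y^2 + 160y + 448) + (49y^2 + 240y + 176)
  -4y^3 - 4y^2 + 160y + 448 = (-(4/49)y + 764/2401)(49y^2 + 240y + 176) + ((235296/2401)y + 941184/2401)
  49y^2 + 240y + 176 = ((117649/235296)y + 26411/58824)((235296/2401)y + 941184/2401) + (0)
Last nonzero remainder: (235296/2401)y + 941184/2401. Dividing through by 235296/2401 gives the monic gcd y + 4.

4 + y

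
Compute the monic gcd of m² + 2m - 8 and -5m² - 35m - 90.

Repeated division with remainder:
  m² + 2m - 8 = (-1/5)(-5m² - 35m - 90) + (-5m - 26)
  -5m² - 35m - 90 = (m + 9/5)(-5m - 26) + (-216/5)
  -5m - 26 = ((25/216)m + 65/108)(-216/5) + (0)
The last nonzero remainder is the constant -216/5, so the polynomials are coprime and gcd = 1.

1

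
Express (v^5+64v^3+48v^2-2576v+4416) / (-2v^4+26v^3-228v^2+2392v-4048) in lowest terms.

Euclidean algorithm in ℚ[v]:
  v^5+64v^3+48v^2-2576v+4416 = (-(1/2)v-13/2)(-2v^4+26v^3-228v^2+2392v-4048) + (119v^3-238v^2+10948v-21896)
  -2v^4+26v^3-228v^2+2392v-4048 = (-(2/119)v+22/119)(119v^3-238v^2+10948v-21896) + (0)
Last nonzero remainder: 119v^3-238v^2+10948v-21896. Dividing through by 119 gives the monic gcd v^3-2v^2+92v-184.
Cancel v^3-2v^2+92v-184 from numerator and denominator to get the reduced form.

(-v^2-2v+24)/(2v-22)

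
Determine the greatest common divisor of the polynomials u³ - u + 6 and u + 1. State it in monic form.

Euclidean algorithm in ℚ[u]:
  u³ - u + 6 = (u² - u)(u + 1) + (6)
  u + 1 = ((1/6)u + 1/6)(6) + (0)
The last nonzero remainder is the constant 6, so the polynomials are coprime and gcd = 1.

1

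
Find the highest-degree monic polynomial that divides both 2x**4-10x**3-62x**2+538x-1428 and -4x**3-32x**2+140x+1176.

x**2+x-42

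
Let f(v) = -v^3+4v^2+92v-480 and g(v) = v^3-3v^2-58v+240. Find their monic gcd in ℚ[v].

v-6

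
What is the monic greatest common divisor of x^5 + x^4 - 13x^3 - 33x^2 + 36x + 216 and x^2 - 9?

x^2 - 9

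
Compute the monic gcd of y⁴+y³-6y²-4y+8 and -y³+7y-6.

y²-3y+2

Repeated division with remainder:
  y⁴+y³-6y²-4y+8 = (-y-1)(-y³+7y-6) + (y²-3y+2)
  -y³+7y-6 = (-y-3)(y²-3y+2) + (0)
The last nonzero remainder y²-3y+2 is already monic.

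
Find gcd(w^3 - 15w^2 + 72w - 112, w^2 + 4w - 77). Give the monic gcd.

w - 7

Apply the Euclidean algorithm:
  w^3 - 15w^2 + 72w - 112 = (w - 19)(w^2 + 4w - 77) + (225w - 1575)
  w^2 + 4w - 77 = ((1/225)w + 11/225)(225w - 1575) + (0)
Last nonzero remainder: 225w - 1575. Dividing through by 225 gives the monic gcd w - 7.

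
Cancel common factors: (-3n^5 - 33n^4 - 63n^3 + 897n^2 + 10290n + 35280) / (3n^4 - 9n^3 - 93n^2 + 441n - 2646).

Euclidean algorithm in ℚ[n]:
  -3n^5 - 33n^4 - 63n^3 + 897n^2 + 10290n + 35280 = (-n - 14)(3n^4 - 9n^3 - 93n^2 + 441n - 2646) + (-282n^3 + 36n^2 + 13818n - 1764)
  3n^4 - 9n^3 - 93n^2 + 441n - 2646 = (-(1/94)n + 135/4418)(-282n^3 + 36n^2 + 13818n - 1764) + ((116856/2209)n^2 - 5725944/2209)
  -282n^3 + 36n^2 + 13818n - 1764 = (-(103823/19476)n + 2209/3246)((116856/2209)n^2 - 5725944/2209) + (0)
Last nonzero remainder: (116856/2209)n^2 - 5725944/2209. Dividing through by 116856/2209 gives the monic gcd n^2 - 49.
Cancel n^2 - 49 from numerator and denominator to get the reduced form.

(-n^3 - 11n^2 - 70n - 240)/(n^2 - 3n + 18)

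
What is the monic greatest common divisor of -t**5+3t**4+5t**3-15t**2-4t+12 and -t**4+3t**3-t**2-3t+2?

t**3-2t**2-t+2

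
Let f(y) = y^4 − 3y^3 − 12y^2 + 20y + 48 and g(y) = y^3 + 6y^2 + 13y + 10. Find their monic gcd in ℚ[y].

Apply the Euclidean algorithm:
  y^4 − 3y^3 − 12y^2 + 20y + 48 = (y − 9)(y^3 + 6y^2 + 13y + 10) + (29y^2 + 127y + 138)
  y^3 + 6y^2 + 13y + 10 = ((1/29)y + 47/841)(29y^2 + 127y + 138) + ((962/841)y + 1924/841)
  29y^2 + 127y + 138 = ((24389/962)y + 58029/962)((962/841)y + 1924/841) + (0)
Last nonzero remainder: (962/841)y + 1924/841. Dividing through by 962/841 gives the monic gcd y + 2.

y + 2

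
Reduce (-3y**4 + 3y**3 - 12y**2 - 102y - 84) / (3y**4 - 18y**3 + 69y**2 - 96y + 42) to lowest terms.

Apply the Euclidean algorithm:
  -3y**4 + 3y**3 - 12y**2 - 102y - 84 = (-1)(3y**4 - 18y**3 + 69y**2 - 96y + 42) + (-15y**3 + 57y**2 - 198y - 42)
  3y**4 - 18y**3 + 69y**2 - 96y + 42 = (-(1/5)y + 11/25)(-15y**3 + 57y**2 - 198y - 42) + ((108/25)y**2 - (432/25)y + 1512/25)
  -15y**3 + 57y**2 - 198y - 42 = (-(125/36)y - 25/36)((108/25)y**2 - (432/25)y + 1512/25) + (0)
Last nonzero remainder: (108/25)y**2 - (432/25)y + 1512/25. Dividing through by 108/25 gives the monic gcd y**2 - 4y + 14.
Cancel y**2 - 4y + 14 from numerator and denominator to get the reduced form.

(-y**2 - 3y - 2)/(y**2 - 2y + 1)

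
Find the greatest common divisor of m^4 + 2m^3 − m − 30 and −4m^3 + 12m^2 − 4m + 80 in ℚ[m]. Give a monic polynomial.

m^2 + m + 5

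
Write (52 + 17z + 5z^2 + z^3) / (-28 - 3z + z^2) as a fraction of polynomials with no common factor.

(13 + z + z^2)/(-7 + z)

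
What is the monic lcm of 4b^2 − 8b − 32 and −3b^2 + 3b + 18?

b^3 − 5b^2 − 2b + 24

Repeated division with remainder:
  4b^2 − 8b − 32 = (−4/3)(−3b^2 + 3b + 18) + (−4b − 8)
  −3b^2 + 3b + 18 = ((3/4)b − 9/4)(−4b − 8) + (0)
Last nonzero remainder: −4b − 8. Dividing through by −4 gives the monic gcd b + 2.
Then lcm(f, g) = f·g / gcd(f, g); expanding and making the result monic gives the answer.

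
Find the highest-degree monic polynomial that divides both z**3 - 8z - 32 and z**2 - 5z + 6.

1

Apply the Euclidean algorithm:
  z**3 - 8z - 32 = (z + 5)(z**2 - 5z + 6) + (11z - 62)
  z**2 - 5z + 6 = ((1/11)z + 7/121)(11z - 62) + (1160/121)
  11z - 62 = ((1331/1160)z - 3751/580)(1160/121) + (0)
The last nonzero remainder is the constant 1160/121, so the polynomials are coprime and gcd = 1.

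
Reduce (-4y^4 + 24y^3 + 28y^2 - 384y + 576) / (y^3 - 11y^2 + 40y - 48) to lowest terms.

(-4y^2 - 4y + 48)/(y - 4)

Apply the Euclidean algorithm:
  -4y^4 + 24y^3 + 28y^2 - 384y + 576 = (-4y - 20)(y^3 - 11y^2 + 40y - 48) + (-32y^2 + 224y - 384)
  y^3 - 11y^2 + 40y - 48 = (-(1/32)y + 1/8)(-32y^2 + 224y - 384) + (0)
Last nonzero remainder: -32y^2 + 224y - 384. Dividing through by -32 gives the monic gcd y^2 - 7y + 12.
Cancel y^2 - 7y + 12 from numerator and denominator to get the reduced form.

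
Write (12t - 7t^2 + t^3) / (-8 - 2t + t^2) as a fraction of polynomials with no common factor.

(-3t + t^2)/(2 + t)

Apply the Euclidean algorithm:
  t^3 - 7t^2 + 12t = (t - 5)(t^2 - 2t - 8) + (10t - 40)
  t^2 - 2t - 8 = ((1/10)t + 1/5)(10t - 40) + (0)
Last nonzero remainder: 10t - 40. Dividing through by 10 gives the monic gcd t - 4.
Cancel t - 4 from numerator and denominator to get the reduced form.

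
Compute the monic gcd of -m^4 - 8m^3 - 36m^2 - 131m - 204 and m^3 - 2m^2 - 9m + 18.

m + 3

Euclidean algorithm in ℚ[m]:
  -m^4 - 8m^3 - 36m^2 - 131m - 204 = (-m - 10)(m^3 - 2m^2 - 9m + 18) + (-65m^2 - 203m - 24)
  m^3 - 2m^2 - 9m + 18 = (-(1/65)m + 333/4225)(-65m^2 - 203m - 24) + ((28014/4225)m + 84042/4225)
  -65m^2 - 203m - 24 = (-(274625/28014)m - 16900/14007)((28014/4225)m + 84042/4225) + (0)
Last nonzero remainder: (28014/4225)m + 84042/4225. Dividing through by 28014/4225 gives the monic gcd m + 3.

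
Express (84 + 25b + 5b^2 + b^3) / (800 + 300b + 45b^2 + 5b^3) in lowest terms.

(21 + b + b^2)/(200 + 25b + 5b^2)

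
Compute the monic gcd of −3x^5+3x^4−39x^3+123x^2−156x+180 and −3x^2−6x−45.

x^2+2x+15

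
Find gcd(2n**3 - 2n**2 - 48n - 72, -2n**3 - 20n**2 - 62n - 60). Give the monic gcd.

Euclidean algorithm in ℚ[n]:
  2n**3 - 2n**2 - 48n - 72 = (-1)(-2n**3 - 20n**2 - 62n - 60) + (-22n**2 - 110n - 132)
  -2n**3 - 20n**2 - 62n - 60 = ((1/11)n + 5/11)(-22n**2 - 110n - 132) + (0)
Last nonzero remainder: -22n**2 - 110n - 132. Dividing through by -22 gives the monic gcd n**2 + 5n + 6.

n**2 + 5n + 6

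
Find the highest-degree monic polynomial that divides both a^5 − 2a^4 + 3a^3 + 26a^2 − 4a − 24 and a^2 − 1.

a^2 − 1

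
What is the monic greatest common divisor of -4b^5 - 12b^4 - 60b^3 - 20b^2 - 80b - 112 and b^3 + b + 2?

b^3 + b + 2

By polynomial division,
  -4b^5 - 12b^4 - 60b^3 - 20b^2 - 80b - 112 = (-4b^2 - 12b - 56)(b^3 + b + 2) + (0)
The last nonzero remainder b^3 + b + 2 is already monic.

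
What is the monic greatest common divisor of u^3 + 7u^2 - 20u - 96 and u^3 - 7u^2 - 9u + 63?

u + 3

Euclidean algorithm in ℚ[u]:
  u^3 + 7u^2 - 20u - 96 = (u^3 - 7u^2 - 9u + 63) + (14u^2 - 11u - 159)
  u^3 - 7u^2 - 9u + 63 = ((1/14)u - 87/196)(14u^2 - 11u - 159) + (-(495/196)u - 1485/196)
  14u^2 - 11u - 159 = (-(2744/495)u + 10388/495)(-(495/196)u - 1485/196) + (0)
Last nonzero remainder: -(495/196)u - 1485/196. Dividing through by -495/196 gives the monic gcd u + 3.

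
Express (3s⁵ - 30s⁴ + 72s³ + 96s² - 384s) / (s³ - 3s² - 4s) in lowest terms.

(3s³ - 18s² + 96)/(s + 1)

Euclidean algorithm in ℚ[s]:
  3s⁵ - 30s⁴ + 72s³ + 96s² - 384s = (3s² - 21s + 21)(s³ - 3s² - 4s) + (75s² - 300s)
  s³ - 3s² - 4s = ((1/75)s + 1/75)(75s² - 300s) + (0)
Last nonzero remainder: 75s² - 300s. Dividing through by 75 gives the monic gcd s² - 4s.
Cancel s² - 4s from numerator and denominator to get the reduced form.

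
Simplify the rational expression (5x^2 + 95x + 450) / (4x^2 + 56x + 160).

(5x + 45)/(4x + 16)

Repeated division with remainder:
  5x^2 + 95x + 450 = (5/4)(4x^2 + 56x + 160) + (25x + 250)
  4x^2 + 56x + 160 = ((4/25)x + 16/25)(25x + 250) + (0)
Last nonzero remainder: 25x + 250. Dividing through by 25 gives the monic gcd x + 10.
Cancel x + 10 from numerator and denominator to get the reduced form.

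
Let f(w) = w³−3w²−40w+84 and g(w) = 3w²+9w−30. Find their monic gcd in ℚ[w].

Euclidean algorithm in ℚ[w]:
  w³−3w²−40w+84 = ((1/3)w−2)(3w²+9w−30) + (−12w+24)
  3w²+9w−30 = (−(1/4)w−5/4)(−12w+24) + (0)
Last nonzero remainder: −12w+24. Dividing through by −12 gives the monic gcd w−2.

w−2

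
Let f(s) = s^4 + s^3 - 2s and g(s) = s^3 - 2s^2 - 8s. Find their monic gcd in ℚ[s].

s

Euclidean algorithm in ℚ[s]:
  s^4 + s^3 - 2s = (s + 3)(s^3 - 2s^2 - 8s) + (14s^2 + 22s)
  s^3 - 2s^2 - 8s = ((1/14)s - 25/98)(14s^2 + 22s) + (-(117/49)s)
  14s^2 + 22s = (-(686/117)s - 1078/117)(-(117/49)s) + (0)
Last nonzero remainder: -(117/49)s. Dividing through by -117/49 gives the monic gcd s.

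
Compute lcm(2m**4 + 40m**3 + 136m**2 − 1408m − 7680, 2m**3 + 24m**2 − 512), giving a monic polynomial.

m**5 + 16m**4 − 12m**3 − 976m**2 − 1024m + 15360

Euclidean algorithm in ℚ[m]:
  2m**4 + 40m**3 + 136m**2 − 1408m − 7680 = (m + 8)(2m**3 + 24m**2 − 512) + (−56m**2 − 896m − 3584)
  2m**3 + 24m**2 − 512 = (−(1/28)m + 1/7)(−56m**2 − 896m − 3584) + (0)
Last nonzero remainder: −56m**2 − 896m − 3584. Dividing through by −56 gives the monic gcd m**2 + 16m + 64.
Then lcm(f, g) = f·g / gcd(f, g); expanding and making the result monic gives the answer.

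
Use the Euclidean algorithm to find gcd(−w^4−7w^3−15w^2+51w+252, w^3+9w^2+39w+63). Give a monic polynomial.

w^2+6w+21

Repeated division with remainder:
  −w^4−7w^3−15w^2+51w+252 = (−w+2)(w^3+9w^2+39w+63) + (6w^2+36w+126)
  w^3+9w^2+39w+63 = ((1/6)w+1/2)(6w^2+36w+126) + (0)
Last nonzero remainder: 6w^2+36w+126. Dividing through by 6 gives the monic gcd w^2+6w+21.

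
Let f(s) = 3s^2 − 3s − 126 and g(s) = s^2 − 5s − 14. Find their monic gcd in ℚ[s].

Apply the Euclidean algorithm:
  3s^2 − 3s − 126 = (3)(s^2 − 5s − 14) + (12s − 84)
  s^2 − 5s − 14 = ((1/12)s + 1/6)(12s − 84) + (0)
Last nonzero remainder: 12s − 84. Dividing through by 12 gives the monic gcd s − 7.

s − 7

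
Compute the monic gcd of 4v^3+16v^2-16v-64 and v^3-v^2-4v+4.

v^2-4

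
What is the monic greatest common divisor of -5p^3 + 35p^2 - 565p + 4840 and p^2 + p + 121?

Repeated division with remainder:
  -5p^3 + 35p^2 - 565p + 4840 = (-5p + 40)(p^2 + p + 121) + (0)
The last nonzero remainder p^2 + p + 121 is already monic.

p^2 + p + 121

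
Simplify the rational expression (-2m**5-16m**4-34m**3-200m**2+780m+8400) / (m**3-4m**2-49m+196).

Euclidean algorithm in ℚ[m]:
  -2m**5-16m**4-34m**3-200m**2+780m+8400 = (-2m**2-24m-228)(m**3-4m**2-49m+196) + (-1896m**2-5688m+53088)
  m**3-4m**2-49m+196 = (-(1/1896)m+7/1896)(-1896m**2-5688m+53088) + (0)
Last nonzero remainder: -1896m**2-5688m+53088. Dividing through by -1896 gives the monic gcd m**2+3m-28.
Cancel m**2+3m-28 from numerator and denominator to get the reduced form.

(-2m**3-10m**2-60m-300)/(m-7)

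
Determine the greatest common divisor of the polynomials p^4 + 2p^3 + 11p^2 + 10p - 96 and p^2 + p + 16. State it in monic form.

p^2 + p + 16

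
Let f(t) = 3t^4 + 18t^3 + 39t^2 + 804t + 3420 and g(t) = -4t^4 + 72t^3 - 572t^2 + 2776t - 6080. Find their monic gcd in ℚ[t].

t^2 - 5t + 38

By polynomial division,
  3t^4 + 18t^3 + 39t^2 + 804t + 3420 = (-3/4)(-4t^4 + 72t^3 - 572t^2 + 2776t - 6080) + (72t^3 - 390t^2 + 2886t - 1140)
  -4t^4 + 72t^3 - 572t^2 + 2776t - 6080 = (-(1/18)t + 151/216)(72t^3 - 390t^2 + 2886t - 1140) + (-(5005/36)t^2 + (25025/36)t - 95095/18)
  72t^3 - 390t^2 + 2886t - 1140 = (-(2592/5005)t + 216/1001)(-(5005/36)t^2 + (25025/36)t - 95095/18) + (0)
Last nonzero remainder: -(5005/36)t^2 + (25025/36)t - 95095/18. Dividing through by -5005/36 gives the monic gcd t^2 - 5t + 38.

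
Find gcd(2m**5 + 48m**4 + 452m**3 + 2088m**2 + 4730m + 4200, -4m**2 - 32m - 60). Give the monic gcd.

Apply the Euclidean algorithm:
  2m**5 + 48m**4 + 452m**3 + 2088m**2 + 4730m + 4200 = (-(1/2)m**3 - 8m**2 - (83/2)m - 70)(-4m**2 - 32m - 60) + (0)
Last nonzero remainder: -4m**2 - 32m - 60. Dividing through by -4 gives the monic gcd m**2 + 8m + 15.

m**2 + 8m + 15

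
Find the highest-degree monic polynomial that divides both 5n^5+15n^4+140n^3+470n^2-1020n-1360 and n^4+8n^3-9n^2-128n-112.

n^2+5n+4

Euclidean algorithm in ℚ[n]:
  5n^5+15n^4+140n^3+470n^2-1020n-1360 = (5n-25)(n^4+8n^3-9n^2-128n-112) + (385n^3+885n^2-3660n-4160)
  n^4+8n^3-9n^2-128n-112 = ((1/385)n+439/29645)(385n^3+885n^2-3660n-4160) + (-(74700/5929)n^2-(373500/5929)n-298800/5929)
  385n^3+885n^2-3660n-4160 = (-(456533/14940)n+308308/3735)(-(74700/5929)n^2-(373500/5929)n-298800/5929) + (0)
Last nonzero remainder: -(74700/5929)n^2-(373500/5929)n-298800/5929. Dividing through by -74700/5929 gives the monic gcd n^2+5n+4.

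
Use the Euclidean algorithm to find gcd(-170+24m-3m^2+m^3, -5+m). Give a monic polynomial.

By polynomial division,
  m^3-3m^2+24m-170 = (m^2+2m+34)(m-5) + (0)
The last nonzero remainder m-5 is already monic.

-5+m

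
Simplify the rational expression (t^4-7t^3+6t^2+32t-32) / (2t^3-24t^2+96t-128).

By polynomial division,
  t^4-7t^3+6t^2+32t-32 = ((1/2)t+5/2)(2t^3-24t^2+96t-128) + (18t^2-144t+288)
  2t^3-24t^2+96t-128 = ((1/9)t-4/9)(18t^2-144t+288) + (0)
Last nonzero remainder: 18t^2-144t+288. Dividing through by 18 gives the monic gcd t^2-8t+16.
Cancel t^2-8t+16 from numerator and denominator to get the reduced form.

(t^2+t-2)/(2t-8)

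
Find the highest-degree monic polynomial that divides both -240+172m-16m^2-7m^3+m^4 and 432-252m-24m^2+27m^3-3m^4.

-48+44m-12m^2+m^3

Apply the Euclidean algorithm:
  m^4-7m^3-16m^2+172m-240 = (-1/3)(-3m^4+27m^3-24m^2-252m+432) + (2m^3-24m^2+88m-96)
  -3m^4+27m^3-24m^2-252m+432 = (-(3/2)m-9/2)(2m^3-24m^2+88m-96) + (0)
Last nonzero remainder: 2m^3-24m^2+88m-96. Dividing through by 2 gives the monic gcd m^3-12m^2+44m-48.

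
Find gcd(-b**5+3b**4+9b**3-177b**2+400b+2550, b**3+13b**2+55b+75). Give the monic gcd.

Euclidean algorithm in ℚ[b]:
  -b**5+3b**4+9b**3-177b**2+400b+2550 = (-b**2+16b-144)(b**3+13b**2+55b+75) + (890b**2+7120b+13350)
  b**3+13b**2+55b+75 = ((1/890)b+1/178)(890b**2+7120b+13350) + (0)
Last nonzero remainder: 890b**2+7120b+13350. Dividing through by 890 gives the monic gcd b**2+8b+15.

b**2+8b+15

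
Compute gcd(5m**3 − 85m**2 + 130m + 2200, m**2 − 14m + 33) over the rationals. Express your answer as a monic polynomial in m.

m − 11

Apply the Euclidean algorithm:
  5m**3 − 85m**2 + 130m + 2200 = (5m − 15)(m**2 − 14m + 33) + (−245m + 2695)
  m**2 − 14m + 33 = (−(1/245)m + 3/245)(−245m + 2695) + (0)
Last nonzero remainder: −245m + 2695. Dividing through by −245 gives the monic gcd m − 11.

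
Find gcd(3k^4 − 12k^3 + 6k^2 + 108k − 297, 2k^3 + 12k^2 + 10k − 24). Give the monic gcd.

k + 3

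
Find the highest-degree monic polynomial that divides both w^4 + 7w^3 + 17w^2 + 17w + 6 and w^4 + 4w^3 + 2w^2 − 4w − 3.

w^3 + 5w^2 + 7w + 3

Repeated division with remainder:
  w^4 + 7w^3 + 17w^2 + 17w + 6 = (w^4 + 4w^3 + 2w^2 − 4w − 3) + (3w^3 + 15w^2 + 21w + 9)
  w^4 + 4w^3 + 2w^2 − 4w − 3 = ((1/3)w − 1/3)(3w^3 + 15w^2 + 21w + 9) + (0)
Last nonzero remainder: 3w^3 + 15w^2 + 21w + 9. Dividing through by 3 gives the monic gcd w^3 + 5w^2 + 7w + 3.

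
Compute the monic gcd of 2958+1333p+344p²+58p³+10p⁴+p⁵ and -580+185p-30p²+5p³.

By polynomial division,
  p⁵+10p⁴+58p³+344p²+1333p+2958 = ((1/5)p²+(16/5)p+117/5)(5p³-30p²+185p-580) + (570p²-1140p+16530)
  5p³-30p²+185p-580 = ((1/114)p-2/57)(570p²-1140p+16530) + (0)
Last nonzero remainder: 570p²-1140p+16530. Dividing through by 570 gives the monic gcd p²-2p+29.

29-2p+p²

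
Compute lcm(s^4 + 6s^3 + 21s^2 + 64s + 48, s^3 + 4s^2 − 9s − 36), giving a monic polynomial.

s^6 + 6s^5 + 12s^4 + 10s^3 − 141s^2 − 576s − 432

Euclidean algorithm in ℚ[s]:
  s^4 + 6s^3 + 21s^2 + 64s + 48 = (s + 2)(s^3 + 4s^2 − 9s − 36) + (22s^2 + 118s + 120)
  s^3 + 4s^2 − 9s − 36 = ((1/22)s − 15/242)(22s^2 + 118s + 120) + (−(864/121)s − 3456/121)
  22s^2 + 118s + 120 = (−(1331/432)s − 605/144)(−(864/121)s − 3456/121) + (0)
Last nonzero remainder: −(864/121)s − 3456/121. Dividing through by −864/121 gives the monic gcd s + 4.
Then lcm(f, g) = f·g / gcd(f, g); expanding and making the result monic gives the answer.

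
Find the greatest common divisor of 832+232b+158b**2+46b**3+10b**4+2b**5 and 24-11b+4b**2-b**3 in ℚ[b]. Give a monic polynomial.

8-b+b**2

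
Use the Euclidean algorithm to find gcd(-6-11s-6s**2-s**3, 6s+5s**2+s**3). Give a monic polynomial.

6+5s+s**2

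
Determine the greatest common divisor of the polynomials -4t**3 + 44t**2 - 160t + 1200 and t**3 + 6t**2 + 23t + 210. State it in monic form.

By polynomial division,
  -4t**3 + 44t**2 - 160t + 1200 = (-4)(t**3 + 6t**2 + 23t + 210) + (68t**2 - 68t + 2040)
  t**3 + 6t**2 + 23t + 210 = ((1/68)t + 7/68)(68t**2 - 68t + 2040) + (0)
Last nonzero remainder: 68t**2 - 68t + 2040. Dividing through by 68 gives the monic gcd t**2 - t + 30.

t**2 - t + 30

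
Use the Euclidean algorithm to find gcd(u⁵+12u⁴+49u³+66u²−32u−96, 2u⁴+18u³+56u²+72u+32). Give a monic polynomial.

Repeated division with remainder:
  u⁵+12u⁴+49u³+66u²−32u−96 = ((1/2)u+3/2)(2u⁴+18u³+56u²+72u+32) + (−6u³−54u²−156u−144)
  2u⁴+18u³+56u²+72u+32 = (−(1/3)u)(−6u³−54u²−156u−144) + (4u²+24u+32)
  −6u³−54u²−156u−144 = (−(3/2)u−9/2)(4u²+24u+32) + (0)
Last nonzero remainder: 4u²+24u+32. Dividing through by 4 gives the monic gcd u²+6u+8.

u²+6u+8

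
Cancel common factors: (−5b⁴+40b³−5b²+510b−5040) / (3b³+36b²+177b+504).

Repeated division with remainder:
  −5b⁴+40b³−5b²+510b−5040 = (−(5/3)b+100/3)(3b³+36b²+177b+504) + (−910b²−4550b−21840)
  3b³+36b²+177b+504 = (−(3/910)b−3/130)(−910b²−4550b−21840) + (0)
Last nonzero remainder: −910b²−4550b−21840. Dividing through by −910 gives the monic gcd b²+5b+24.
Cancel b²+5b+24 from numerator and denominator to get the reduced form.

(−5b²+65b−210)/(3b+21)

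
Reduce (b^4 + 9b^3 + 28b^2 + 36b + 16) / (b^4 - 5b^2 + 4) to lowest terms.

By polynomial division,
  b^4 + 9b^3 + 28b^2 + 36b + 16 = (b^4 - 5b^2 + 4) + (9b^3 + 33b^2 + 36b + 12)
  b^4 - 5b^2 + 4 = ((1/9)b - 11/27)(9b^3 + 33b^2 + 36b + 12) + ((40/9)b^2 + (40/3)b + 80/9)
  9b^3 + 33b^2 + 36b + 12 = ((81/40)b + 27/20)((40/9)b^2 + (40/3)b + 80/9) + (0)
Last nonzero remainder: (40/9)b^2 + (40/3)b + 80/9. Dividing through by 40/9 gives the monic gcd b^2 + 3b + 2.
Cancel b^2 + 3b + 2 from numerator and denominator to get the reduced form.

(b^2 + 6b + 8)/(b^2 - 3b + 2)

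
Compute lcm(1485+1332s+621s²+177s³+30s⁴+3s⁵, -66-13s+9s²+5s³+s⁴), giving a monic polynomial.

-990-393s+30s²+89s³+39s⁴+8s⁵+s⁶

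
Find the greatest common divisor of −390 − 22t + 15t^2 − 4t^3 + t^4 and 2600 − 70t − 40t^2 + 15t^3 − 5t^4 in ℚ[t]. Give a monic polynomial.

Euclidean algorithm in ℚ[t]:
  t^4 − 4t^3 + 15t^2 − 22t − 390 = (−1/5)(−5t^4 + 15t^3 − 40t^2 − 70t + 2600) + (−t^3 + 7t^2 − 36t + 130)
  −5t^4 + 15t^3 − 40t^2 − 70t + 2600 = (5t + 20)(−t^3 + 7t^2 − 36t + 130) + (0)
Last nonzero remainder: −t^3 + 7t^2 − 36t + 130. Dividing through by −1 gives the monic gcd t^3 − 7t^2 + 36t − 130.

−130 + 36t − 7t^2 + t^3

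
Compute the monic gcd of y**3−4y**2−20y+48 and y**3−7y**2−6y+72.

By polynomial division,
  y**3−4y**2−20y+48 = (y**3−7y**2−6y+72) + (3y**2−14y−24)
  y**3−7y**2−6y+72 = ((1/3)y−7/9)(3y**2−14y−24) + (−(80/9)y+160/3)
  3y**2−14y−24 = (−(27/80)y−9/20)(−(80/9)y+160/3) + (0)
Last nonzero remainder: −(80/9)y+160/3. Dividing through by −80/9 gives the monic gcd y−6.

y−6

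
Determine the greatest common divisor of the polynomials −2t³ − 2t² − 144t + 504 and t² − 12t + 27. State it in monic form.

By polynomial division,
  −2t³ − 2t² − 144t + 504 = (−2t − 26)(t² − 12t + 27) + (−402t + 1206)
  t² − 12t + 27 = (−(1/402)t + 3/134)(−402t + 1206) + (0)
Last nonzero remainder: −402t + 1206. Dividing through by −402 gives the monic gcd t − 3.

t − 3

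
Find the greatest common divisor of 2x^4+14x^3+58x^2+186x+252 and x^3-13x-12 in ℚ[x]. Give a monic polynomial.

x+3

Repeated division with remainder:
  2x^4+14x^3+58x^2+186x+252 = (2x+14)(x^3-13x-12) + (84x^2+392x+420)
  x^3-13x-12 = ((1/84)x-1/18)(84x^2+392x+420) + ((34/9)x+34/3)
  84x^2+392x+420 = ((378/17)x+630/17)((34/9)x+34/3) + (0)
Last nonzero remainder: (34/9)x+34/3. Dividing through by 34/9 gives the monic gcd x+3.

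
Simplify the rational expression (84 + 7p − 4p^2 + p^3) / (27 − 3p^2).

(−28 + 7p − p^2)/(−9 + 3p)

Repeated division with remainder:
  p^3 − 4p^2 + 7p + 84 = (−(1/3)p + 4/3)(−3p^2 + 27) + (16p + 48)
  −3p^2 + 27 = (−(3/16)p + 9/16)(16p + 48) + (0)
Last nonzero remainder: 16p + 48. Dividing through by 16 gives the monic gcd p + 3.
Cancel p + 3 from numerator and denominator to get the reduced form.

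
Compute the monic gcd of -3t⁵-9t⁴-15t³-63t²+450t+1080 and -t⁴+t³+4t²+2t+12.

Apply the Euclidean algorithm:
  -3t⁵-9t⁴-15t³-63t²+450t+1080 = (3t+12)(-t⁴+t³+4t²+2t+12) + (-39t³-117t²+390t+936)
  -t⁴+t³+4t²+2t+12 = ((1/39)t-4/39)(-39t³-117t²+390t+936) + (-18t²+18t+108)
  -39t³-117t²+390t+936 = ((13/6)t+26/3)(-18t²+18t+108) + (0)
Last nonzero remainder: -18t²+18t+108. Dividing through by -18 gives the monic gcd t²-t-6.

t²-t-6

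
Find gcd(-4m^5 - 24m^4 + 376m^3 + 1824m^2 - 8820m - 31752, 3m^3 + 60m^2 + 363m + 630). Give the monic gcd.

m^2 + 10m + 21

Apply the Euclidean algorithm:
  -4m^5 - 24m^4 + 376m^3 + 1824m^2 - 8820m - 31752 = (-(4/3)m^2 + (56/3)m - 260/3)(3m^3 + 60m^2 + 363m + 630) + (1088m^2 + 10880m + 22848)
  3m^3 + 60m^2 + 363m + 630 = ((3/1088)m + 15/544)(1088m^2 + 10880m + 22848) + (0)
Last nonzero remainder: 1088m^2 + 10880m + 22848. Dividing through by 1088 gives the monic gcd m^2 + 10m + 21.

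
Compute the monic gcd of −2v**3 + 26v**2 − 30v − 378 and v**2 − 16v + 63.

v**2 − 16v + 63

By polynomial division,
  −2v**3 + 26v**2 − 30v − 378 = (−2v − 6)(v**2 − 16v + 63) + (0)
The last nonzero remainder v**2 − 16v + 63 is already monic.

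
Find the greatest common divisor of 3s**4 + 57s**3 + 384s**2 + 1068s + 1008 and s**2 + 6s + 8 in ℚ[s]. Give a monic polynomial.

Apply the Euclidean algorithm:
  3s**4 + 57s**3 + 384s**2 + 1068s + 1008 = (3s**2 + 39s + 126)(s**2 + 6s + 8) + (0)
The last nonzero remainder s**2 + 6s + 8 is already monic.

s**2 + 6s + 8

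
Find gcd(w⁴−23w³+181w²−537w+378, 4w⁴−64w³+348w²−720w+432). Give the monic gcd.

By polynomial division,
  w⁴−23w³+181w²−537w+378 = (1/4)(4w⁴−64w³+348w²−720w+432) + (−7w³+94w²−357w+270)
  4w⁴−64w³+348w²−720w+432 = (−(4/7)w+72/49)(−7w³+94w²−357w+270) + ((288/49)w²−(288/7)w+1728/49)
  −7w³+94w²−357w+270 = (−(343/288)w+245/32)((288/49)w²−(288/7)w+1728/49) + (0)
Last nonzero remainder: (288/49)w²−(288/7)w+1728/49. Dividing through by 288/49 gives the monic gcd w²−7w+6.

w²−7w+6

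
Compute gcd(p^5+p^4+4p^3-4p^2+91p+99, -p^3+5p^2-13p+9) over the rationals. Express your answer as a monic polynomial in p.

Euclidean algorithm in ℚ[p]:
  p^5+p^4+4p^3-4p^2+91p+99 = (-p^2-6p-21)(-p^3+5p^2-13p+9) + (32p^2-128p+288)
  -p^3+5p^2-13p+9 = (-(1/32)p+1/32)(32p^2-128p+288) + (0)
Last nonzero remainder: 32p^2-128p+288. Dividing through by 32 gives the monic gcd p^2-4p+9.

p^2-4p+9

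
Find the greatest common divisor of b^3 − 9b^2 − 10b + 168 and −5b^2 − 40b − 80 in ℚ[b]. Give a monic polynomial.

b + 4

Euclidean algorithm in ℚ[b]:
  b^3 − 9b^2 − 10b + 168 = (−(1/5)b + 17/5)(−5b^2 − 40b − 80) + (110b + 440)
  −5b^2 − 40b − 80 = (−(1/22)b − 2/11)(110b + 440) + (0)
Last nonzero remainder: 110b + 440. Dividing through by 110 gives the monic gcd b + 4.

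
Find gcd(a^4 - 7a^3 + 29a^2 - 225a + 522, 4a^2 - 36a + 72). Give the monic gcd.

Repeated division with remainder:
  a^4 - 7a^3 + 29a^2 - 225a + 522 = ((1/4)a^2 + (1/2)a + 29/4)(4a^2 - 36a + 72) + (0)
Last nonzero remainder: 4a^2 - 36a + 72. Dividing through by 4 gives the monic gcd a^2 - 9a + 18.

a^2 - 9a + 18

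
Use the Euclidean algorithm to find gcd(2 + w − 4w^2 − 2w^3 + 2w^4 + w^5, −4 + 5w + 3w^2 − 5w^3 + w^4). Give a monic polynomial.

1 − w − w^2 + w^3

Apply the Euclidean algorithm:
  w^5 + 2w^4 − 2w^3 − 4w^2 + w + 2 = (w + 7)(w^4 − 5w^3 + 3w^2 + 5w − 4) + (30w^3 − 30w^2 − 30w + 30)
  w^4 − 5w^3 + 3w^2 + 5w − 4 = ((1/30)w − 2/15)(30w^3 − 30w^2 − 30w + 30) + (0)
Last nonzero remainder: 30w^3 − 30w^2 − 30w + 30. Dividing through by 30 gives the monic gcd w^3 − w^2 − w + 1.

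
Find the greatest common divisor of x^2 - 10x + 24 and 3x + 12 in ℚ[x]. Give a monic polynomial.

1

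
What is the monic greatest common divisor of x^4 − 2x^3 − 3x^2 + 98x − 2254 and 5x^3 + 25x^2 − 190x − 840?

x + 7

By polynomial division,
  x^4 − 2x^3 − 3x^2 + 98x − 2254 = ((1/5)x − 7/5)(5x^3 + 25x^2 − 190x − 840) + (70x^2 − 3430)
  5x^3 + 25x^2 − 190x − 840 = ((1/14)x + 5/14)(70x^2 − 3430) + (55x + 385)
  70x^2 − 3430 = ((14/11)x − 98/11)(55x + 385) + (0)
Last nonzero remainder: 55x + 385. Dividing through by 55 gives the monic gcd x + 7.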